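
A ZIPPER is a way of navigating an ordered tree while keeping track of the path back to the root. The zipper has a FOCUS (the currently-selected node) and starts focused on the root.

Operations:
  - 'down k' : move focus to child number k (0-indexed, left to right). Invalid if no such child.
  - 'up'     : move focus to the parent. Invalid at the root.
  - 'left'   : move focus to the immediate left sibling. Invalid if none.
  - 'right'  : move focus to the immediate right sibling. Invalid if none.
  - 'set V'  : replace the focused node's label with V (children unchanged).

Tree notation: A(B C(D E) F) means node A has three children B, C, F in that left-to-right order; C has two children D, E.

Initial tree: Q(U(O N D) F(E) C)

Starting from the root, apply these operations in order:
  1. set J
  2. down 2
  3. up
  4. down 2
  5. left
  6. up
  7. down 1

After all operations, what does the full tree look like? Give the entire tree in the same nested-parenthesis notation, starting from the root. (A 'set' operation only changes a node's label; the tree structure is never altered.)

Answer: J(U(O N D) F(E) C)

Derivation:
Step 1 (set J): focus=J path=root depth=0 children=['U', 'F', 'C'] (at root)
Step 2 (down 2): focus=C path=2 depth=1 children=[] left=['U', 'F'] right=[] parent=J
Step 3 (up): focus=J path=root depth=0 children=['U', 'F', 'C'] (at root)
Step 4 (down 2): focus=C path=2 depth=1 children=[] left=['U', 'F'] right=[] parent=J
Step 5 (left): focus=F path=1 depth=1 children=['E'] left=['U'] right=['C'] parent=J
Step 6 (up): focus=J path=root depth=0 children=['U', 'F', 'C'] (at root)
Step 7 (down 1): focus=F path=1 depth=1 children=['E'] left=['U'] right=['C'] parent=J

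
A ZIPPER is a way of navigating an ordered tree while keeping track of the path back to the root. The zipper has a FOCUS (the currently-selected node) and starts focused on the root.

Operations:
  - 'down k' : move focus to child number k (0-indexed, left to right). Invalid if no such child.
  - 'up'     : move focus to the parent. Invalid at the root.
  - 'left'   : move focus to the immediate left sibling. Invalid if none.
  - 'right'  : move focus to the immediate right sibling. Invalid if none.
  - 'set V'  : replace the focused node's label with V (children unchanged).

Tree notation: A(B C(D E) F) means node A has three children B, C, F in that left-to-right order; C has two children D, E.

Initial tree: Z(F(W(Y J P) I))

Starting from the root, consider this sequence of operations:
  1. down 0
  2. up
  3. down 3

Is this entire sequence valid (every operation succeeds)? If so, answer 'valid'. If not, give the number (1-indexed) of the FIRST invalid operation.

Step 1 (down 0): focus=F path=0 depth=1 children=['W', 'I'] left=[] right=[] parent=Z
Step 2 (up): focus=Z path=root depth=0 children=['F'] (at root)
Step 3 (down 3): INVALID

Answer: 3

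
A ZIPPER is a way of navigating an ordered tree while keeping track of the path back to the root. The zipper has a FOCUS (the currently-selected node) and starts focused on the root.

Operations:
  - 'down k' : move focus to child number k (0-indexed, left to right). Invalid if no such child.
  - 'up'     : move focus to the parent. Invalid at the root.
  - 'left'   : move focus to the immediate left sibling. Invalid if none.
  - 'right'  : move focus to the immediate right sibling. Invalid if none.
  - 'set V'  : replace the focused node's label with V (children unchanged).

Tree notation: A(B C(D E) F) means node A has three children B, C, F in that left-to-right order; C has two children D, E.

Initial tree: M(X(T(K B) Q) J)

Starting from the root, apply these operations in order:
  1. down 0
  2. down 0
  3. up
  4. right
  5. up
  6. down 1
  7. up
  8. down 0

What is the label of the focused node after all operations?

Step 1 (down 0): focus=X path=0 depth=1 children=['T', 'Q'] left=[] right=['J'] parent=M
Step 2 (down 0): focus=T path=0/0 depth=2 children=['K', 'B'] left=[] right=['Q'] parent=X
Step 3 (up): focus=X path=0 depth=1 children=['T', 'Q'] left=[] right=['J'] parent=M
Step 4 (right): focus=J path=1 depth=1 children=[] left=['X'] right=[] parent=M
Step 5 (up): focus=M path=root depth=0 children=['X', 'J'] (at root)
Step 6 (down 1): focus=J path=1 depth=1 children=[] left=['X'] right=[] parent=M
Step 7 (up): focus=M path=root depth=0 children=['X', 'J'] (at root)
Step 8 (down 0): focus=X path=0 depth=1 children=['T', 'Q'] left=[] right=['J'] parent=M

Answer: X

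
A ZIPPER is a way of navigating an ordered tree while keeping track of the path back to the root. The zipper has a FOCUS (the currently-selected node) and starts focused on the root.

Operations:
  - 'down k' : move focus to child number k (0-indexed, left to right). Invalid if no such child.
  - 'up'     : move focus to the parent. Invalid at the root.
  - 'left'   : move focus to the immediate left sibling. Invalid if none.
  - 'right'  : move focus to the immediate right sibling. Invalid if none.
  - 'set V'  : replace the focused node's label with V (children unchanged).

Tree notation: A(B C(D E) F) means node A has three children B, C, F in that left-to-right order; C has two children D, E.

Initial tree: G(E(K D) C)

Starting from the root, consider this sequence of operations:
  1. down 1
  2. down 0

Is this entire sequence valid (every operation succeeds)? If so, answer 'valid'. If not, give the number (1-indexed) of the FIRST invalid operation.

Answer: 2

Derivation:
Step 1 (down 1): focus=C path=1 depth=1 children=[] left=['E'] right=[] parent=G
Step 2 (down 0): INVALID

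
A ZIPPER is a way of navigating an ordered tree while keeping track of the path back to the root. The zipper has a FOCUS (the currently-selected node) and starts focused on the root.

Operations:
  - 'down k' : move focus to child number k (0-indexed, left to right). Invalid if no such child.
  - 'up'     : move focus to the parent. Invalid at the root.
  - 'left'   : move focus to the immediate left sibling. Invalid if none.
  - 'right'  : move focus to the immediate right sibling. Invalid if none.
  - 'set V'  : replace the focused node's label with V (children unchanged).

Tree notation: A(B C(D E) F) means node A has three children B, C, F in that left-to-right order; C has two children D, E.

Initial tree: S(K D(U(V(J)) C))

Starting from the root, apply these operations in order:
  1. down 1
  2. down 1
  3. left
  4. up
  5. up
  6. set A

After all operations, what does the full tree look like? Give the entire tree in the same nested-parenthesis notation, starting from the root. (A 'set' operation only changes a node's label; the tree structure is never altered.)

Step 1 (down 1): focus=D path=1 depth=1 children=['U', 'C'] left=['K'] right=[] parent=S
Step 2 (down 1): focus=C path=1/1 depth=2 children=[] left=['U'] right=[] parent=D
Step 3 (left): focus=U path=1/0 depth=2 children=['V'] left=[] right=['C'] parent=D
Step 4 (up): focus=D path=1 depth=1 children=['U', 'C'] left=['K'] right=[] parent=S
Step 5 (up): focus=S path=root depth=0 children=['K', 'D'] (at root)
Step 6 (set A): focus=A path=root depth=0 children=['K', 'D'] (at root)

Answer: A(K D(U(V(J)) C))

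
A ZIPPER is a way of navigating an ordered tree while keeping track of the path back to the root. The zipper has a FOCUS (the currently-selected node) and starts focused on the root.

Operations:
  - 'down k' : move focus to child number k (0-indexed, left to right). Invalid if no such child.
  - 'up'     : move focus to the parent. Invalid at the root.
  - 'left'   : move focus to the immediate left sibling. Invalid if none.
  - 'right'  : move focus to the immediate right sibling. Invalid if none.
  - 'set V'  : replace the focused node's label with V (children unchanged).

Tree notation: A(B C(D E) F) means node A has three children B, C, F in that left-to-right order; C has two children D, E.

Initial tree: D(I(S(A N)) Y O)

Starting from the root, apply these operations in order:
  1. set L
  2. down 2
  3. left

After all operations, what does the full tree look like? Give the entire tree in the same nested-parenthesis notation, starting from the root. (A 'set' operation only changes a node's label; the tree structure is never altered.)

Step 1 (set L): focus=L path=root depth=0 children=['I', 'Y', 'O'] (at root)
Step 2 (down 2): focus=O path=2 depth=1 children=[] left=['I', 'Y'] right=[] parent=L
Step 3 (left): focus=Y path=1 depth=1 children=[] left=['I'] right=['O'] parent=L

Answer: L(I(S(A N)) Y O)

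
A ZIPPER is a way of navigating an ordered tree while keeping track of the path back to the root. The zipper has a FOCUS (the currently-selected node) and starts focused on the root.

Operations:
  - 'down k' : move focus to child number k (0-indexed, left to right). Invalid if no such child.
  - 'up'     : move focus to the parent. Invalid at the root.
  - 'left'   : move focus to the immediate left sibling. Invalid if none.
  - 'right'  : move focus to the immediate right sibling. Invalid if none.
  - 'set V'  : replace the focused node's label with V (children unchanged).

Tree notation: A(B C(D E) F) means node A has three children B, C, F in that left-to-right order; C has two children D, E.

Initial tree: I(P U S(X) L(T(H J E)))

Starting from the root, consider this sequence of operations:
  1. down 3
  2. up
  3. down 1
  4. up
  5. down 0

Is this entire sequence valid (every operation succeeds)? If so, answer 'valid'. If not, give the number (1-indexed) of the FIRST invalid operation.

Step 1 (down 3): focus=L path=3 depth=1 children=['T'] left=['P', 'U', 'S'] right=[] parent=I
Step 2 (up): focus=I path=root depth=0 children=['P', 'U', 'S', 'L'] (at root)
Step 3 (down 1): focus=U path=1 depth=1 children=[] left=['P'] right=['S', 'L'] parent=I
Step 4 (up): focus=I path=root depth=0 children=['P', 'U', 'S', 'L'] (at root)
Step 5 (down 0): focus=P path=0 depth=1 children=[] left=[] right=['U', 'S', 'L'] parent=I

Answer: valid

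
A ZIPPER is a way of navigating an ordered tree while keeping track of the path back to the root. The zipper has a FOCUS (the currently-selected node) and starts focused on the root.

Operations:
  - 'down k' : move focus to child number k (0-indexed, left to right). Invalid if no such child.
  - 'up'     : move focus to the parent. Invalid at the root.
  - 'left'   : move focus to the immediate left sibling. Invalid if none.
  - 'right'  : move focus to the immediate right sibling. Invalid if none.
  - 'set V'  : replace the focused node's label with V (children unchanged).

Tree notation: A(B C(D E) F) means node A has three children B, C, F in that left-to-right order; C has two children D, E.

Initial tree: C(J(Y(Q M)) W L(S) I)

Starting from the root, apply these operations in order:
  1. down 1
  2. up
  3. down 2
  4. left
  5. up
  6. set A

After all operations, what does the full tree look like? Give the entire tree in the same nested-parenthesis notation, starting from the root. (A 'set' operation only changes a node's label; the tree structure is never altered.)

Answer: A(J(Y(Q M)) W L(S) I)

Derivation:
Step 1 (down 1): focus=W path=1 depth=1 children=[] left=['J'] right=['L', 'I'] parent=C
Step 2 (up): focus=C path=root depth=0 children=['J', 'W', 'L', 'I'] (at root)
Step 3 (down 2): focus=L path=2 depth=1 children=['S'] left=['J', 'W'] right=['I'] parent=C
Step 4 (left): focus=W path=1 depth=1 children=[] left=['J'] right=['L', 'I'] parent=C
Step 5 (up): focus=C path=root depth=0 children=['J', 'W', 'L', 'I'] (at root)
Step 6 (set A): focus=A path=root depth=0 children=['J', 'W', 'L', 'I'] (at root)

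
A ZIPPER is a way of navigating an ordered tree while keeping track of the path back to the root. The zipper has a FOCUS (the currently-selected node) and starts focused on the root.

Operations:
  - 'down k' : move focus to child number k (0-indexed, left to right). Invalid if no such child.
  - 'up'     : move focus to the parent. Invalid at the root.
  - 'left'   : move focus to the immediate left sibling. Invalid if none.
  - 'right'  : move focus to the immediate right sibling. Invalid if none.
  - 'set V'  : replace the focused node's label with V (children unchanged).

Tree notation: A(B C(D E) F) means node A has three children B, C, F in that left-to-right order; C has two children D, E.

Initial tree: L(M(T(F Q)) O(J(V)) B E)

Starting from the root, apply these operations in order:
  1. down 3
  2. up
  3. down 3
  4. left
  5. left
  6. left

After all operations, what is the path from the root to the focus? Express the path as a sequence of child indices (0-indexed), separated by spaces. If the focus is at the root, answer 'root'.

Answer: 0

Derivation:
Step 1 (down 3): focus=E path=3 depth=1 children=[] left=['M', 'O', 'B'] right=[] parent=L
Step 2 (up): focus=L path=root depth=0 children=['M', 'O', 'B', 'E'] (at root)
Step 3 (down 3): focus=E path=3 depth=1 children=[] left=['M', 'O', 'B'] right=[] parent=L
Step 4 (left): focus=B path=2 depth=1 children=[] left=['M', 'O'] right=['E'] parent=L
Step 5 (left): focus=O path=1 depth=1 children=['J'] left=['M'] right=['B', 'E'] parent=L
Step 6 (left): focus=M path=0 depth=1 children=['T'] left=[] right=['O', 'B', 'E'] parent=L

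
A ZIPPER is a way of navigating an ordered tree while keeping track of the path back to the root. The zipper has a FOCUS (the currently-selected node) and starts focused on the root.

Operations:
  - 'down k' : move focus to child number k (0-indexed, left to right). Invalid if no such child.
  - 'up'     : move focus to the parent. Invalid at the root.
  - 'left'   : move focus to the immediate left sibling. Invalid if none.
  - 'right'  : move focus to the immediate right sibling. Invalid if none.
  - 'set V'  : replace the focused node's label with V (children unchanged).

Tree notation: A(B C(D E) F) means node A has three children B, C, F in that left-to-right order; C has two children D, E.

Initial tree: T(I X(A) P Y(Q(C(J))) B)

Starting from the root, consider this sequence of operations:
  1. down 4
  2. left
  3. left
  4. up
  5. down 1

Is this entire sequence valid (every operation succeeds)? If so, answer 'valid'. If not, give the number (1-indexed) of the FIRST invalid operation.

Answer: valid

Derivation:
Step 1 (down 4): focus=B path=4 depth=1 children=[] left=['I', 'X', 'P', 'Y'] right=[] parent=T
Step 2 (left): focus=Y path=3 depth=1 children=['Q'] left=['I', 'X', 'P'] right=['B'] parent=T
Step 3 (left): focus=P path=2 depth=1 children=[] left=['I', 'X'] right=['Y', 'B'] parent=T
Step 4 (up): focus=T path=root depth=0 children=['I', 'X', 'P', 'Y', 'B'] (at root)
Step 5 (down 1): focus=X path=1 depth=1 children=['A'] left=['I'] right=['P', 'Y', 'B'] parent=T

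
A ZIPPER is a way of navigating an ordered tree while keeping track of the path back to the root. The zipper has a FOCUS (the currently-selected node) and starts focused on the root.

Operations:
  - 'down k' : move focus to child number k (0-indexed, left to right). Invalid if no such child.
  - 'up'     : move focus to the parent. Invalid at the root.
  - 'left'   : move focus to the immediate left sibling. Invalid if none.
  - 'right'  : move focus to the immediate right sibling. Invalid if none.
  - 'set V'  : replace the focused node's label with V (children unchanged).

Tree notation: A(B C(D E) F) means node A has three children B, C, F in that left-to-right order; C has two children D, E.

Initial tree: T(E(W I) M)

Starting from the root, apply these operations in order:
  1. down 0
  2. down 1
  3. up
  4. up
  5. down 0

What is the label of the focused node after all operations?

Answer: E

Derivation:
Step 1 (down 0): focus=E path=0 depth=1 children=['W', 'I'] left=[] right=['M'] parent=T
Step 2 (down 1): focus=I path=0/1 depth=2 children=[] left=['W'] right=[] parent=E
Step 3 (up): focus=E path=0 depth=1 children=['W', 'I'] left=[] right=['M'] parent=T
Step 4 (up): focus=T path=root depth=0 children=['E', 'M'] (at root)
Step 5 (down 0): focus=E path=0 depth=1 children=['W', 'I'] left=[] right=['M'] parent=T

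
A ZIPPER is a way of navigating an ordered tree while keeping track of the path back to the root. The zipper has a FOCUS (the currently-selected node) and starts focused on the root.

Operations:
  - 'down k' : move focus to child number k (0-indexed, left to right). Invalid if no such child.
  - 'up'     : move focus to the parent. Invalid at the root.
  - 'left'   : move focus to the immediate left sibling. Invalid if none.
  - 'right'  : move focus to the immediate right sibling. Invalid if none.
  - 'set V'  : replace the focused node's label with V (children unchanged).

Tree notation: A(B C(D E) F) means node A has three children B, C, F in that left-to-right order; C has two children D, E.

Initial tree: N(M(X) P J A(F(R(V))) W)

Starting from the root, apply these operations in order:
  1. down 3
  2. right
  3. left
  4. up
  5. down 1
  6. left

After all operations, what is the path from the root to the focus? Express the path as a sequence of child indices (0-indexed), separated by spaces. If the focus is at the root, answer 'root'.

Step 1 (down 3): focus=A path=3 depth=1 children=['F'] left=['M', 'P', 'J'] right=['W'] parent=N
Step 2 (right): focus=W path=4 depth=1 children=[] left=['M', 'P', 'J', 'A'] right=[] parent=N
Step 3 (left): focus=A path=3 depth=1 children=['F'] left=['M', 'P', 'J'] right=['W'] parent=N
Step 4 (up): focus=N path=root depth=0 children=['M', 'P', 'J', 'A', 'W'] (at root)
Step 5 (down 1): focus=P path=1 depth=1 children=[] left=['M'] right=['J', 'A', 'W'] parent=N
Step 6 (left): focus=M path=0 depth=1 children=['X'] left=[] right=['P', 'J', 'A', 'W'] parent=N

Answer: 0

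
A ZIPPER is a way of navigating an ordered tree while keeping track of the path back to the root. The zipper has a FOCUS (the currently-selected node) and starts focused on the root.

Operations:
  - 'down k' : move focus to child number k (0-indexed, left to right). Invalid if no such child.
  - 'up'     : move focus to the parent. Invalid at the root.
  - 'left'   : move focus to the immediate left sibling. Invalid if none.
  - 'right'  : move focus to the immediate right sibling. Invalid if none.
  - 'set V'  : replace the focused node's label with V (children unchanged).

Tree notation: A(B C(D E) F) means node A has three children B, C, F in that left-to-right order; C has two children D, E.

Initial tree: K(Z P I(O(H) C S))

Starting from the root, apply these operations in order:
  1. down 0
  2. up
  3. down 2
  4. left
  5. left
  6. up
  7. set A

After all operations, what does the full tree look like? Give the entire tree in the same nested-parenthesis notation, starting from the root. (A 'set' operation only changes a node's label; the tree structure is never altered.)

Step 1 (down 0): focus=Z path=0 depth=1 children=[] left=[] right=['P', 'I'] parent=K
Step 2 (up): focus=K path=root depth=0 children=['Z', 'P', 'I'] (at root)
Step 3 (down 2): focus=I path=2 depth=1 children=['O', 'C', 'S'] left=['Z', 'P'] right=[] parent=K
Step 4 (left): focus=P path=1 depth=1 children=[] left=['Z'] right=['I'] parent=K
Step 5 (left): focus=Z path=0 depth=1 children=[] left=[] right=['P', 'I'] parent=K
Step 6 (up): focus=K path=root depth=0 children=['Z', 'P', 'I'] (at root)
Step 7 (set A): focus=A path=root depth=0 children=['Z', 'P', 'I'] (at root)

Answer: A(Z P I(O(H) C S))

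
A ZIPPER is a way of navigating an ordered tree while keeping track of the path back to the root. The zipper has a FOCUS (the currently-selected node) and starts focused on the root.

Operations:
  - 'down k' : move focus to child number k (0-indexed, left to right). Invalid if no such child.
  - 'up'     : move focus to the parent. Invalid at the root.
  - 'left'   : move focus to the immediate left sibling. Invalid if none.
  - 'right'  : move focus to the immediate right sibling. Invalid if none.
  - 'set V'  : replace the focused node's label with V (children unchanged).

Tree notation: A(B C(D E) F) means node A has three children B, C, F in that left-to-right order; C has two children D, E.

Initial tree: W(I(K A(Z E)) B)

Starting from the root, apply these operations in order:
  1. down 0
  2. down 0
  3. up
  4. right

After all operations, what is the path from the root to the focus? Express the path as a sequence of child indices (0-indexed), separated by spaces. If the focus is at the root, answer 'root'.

Step 1 (down 0): focus=I path=0 depth=1 children=['K', 'A'] left=[] right=['B'] parent=W
Step 2 (down 0): focus=K path=0/0 depth=2 children=[] left=[] right=['A'] parent=I
Step 3 (up): focus=I path=0 depth=1 children=['K', 'A'] left=[] right=['B'] parent=W
Step 4 (right): focus=B path=1 depth=1 children=[] left=['I'] right=[] parent=W

Answer: 1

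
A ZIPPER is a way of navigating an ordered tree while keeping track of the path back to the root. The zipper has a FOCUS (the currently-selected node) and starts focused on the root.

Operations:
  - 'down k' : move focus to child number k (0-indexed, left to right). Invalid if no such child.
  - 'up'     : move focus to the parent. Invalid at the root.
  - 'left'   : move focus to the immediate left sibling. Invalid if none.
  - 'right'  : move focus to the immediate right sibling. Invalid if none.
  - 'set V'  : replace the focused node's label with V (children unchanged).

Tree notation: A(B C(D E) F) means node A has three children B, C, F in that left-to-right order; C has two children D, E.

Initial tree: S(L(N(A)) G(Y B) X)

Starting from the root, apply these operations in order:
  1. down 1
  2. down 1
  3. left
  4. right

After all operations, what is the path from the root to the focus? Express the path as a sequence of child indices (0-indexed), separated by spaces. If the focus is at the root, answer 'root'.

Step 1 (down 1): focus=G path=1 depth=1 children=['Y', 'B'] left=['L'] right=['X'] parent=S
Step 2 (down 1): focus=B path=1/1 depth=2 children=[] left=['Y'] right=[] parent=G
Step 3 (left): focus=Y path=1/0 depth=2 children=[] left=[] right=['B'] parent=G
Step 4 (right): focus=B path=1/1 depth=2 children=[] left=['Y'] right=[] parent=G

Answer: 1 1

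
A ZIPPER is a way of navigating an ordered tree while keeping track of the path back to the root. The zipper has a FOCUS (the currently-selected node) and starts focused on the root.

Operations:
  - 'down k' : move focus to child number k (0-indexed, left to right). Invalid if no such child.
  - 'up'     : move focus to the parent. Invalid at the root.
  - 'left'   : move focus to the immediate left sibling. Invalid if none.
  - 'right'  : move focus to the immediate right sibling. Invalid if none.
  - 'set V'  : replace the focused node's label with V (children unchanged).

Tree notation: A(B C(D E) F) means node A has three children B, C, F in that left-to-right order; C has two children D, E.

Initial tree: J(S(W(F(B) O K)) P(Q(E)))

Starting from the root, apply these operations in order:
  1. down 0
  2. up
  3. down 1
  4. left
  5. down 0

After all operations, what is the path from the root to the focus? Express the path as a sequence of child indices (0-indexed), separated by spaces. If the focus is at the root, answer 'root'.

Answer: 0 0

Derivation:
Step 1 (down 0): focus=S path=0 depth=1 children=['W'] left=[] right=['P'] parent=J
Step 2 (up): focus=J path=root depth=0 children=['S', 'P'] (at root)
Step 3 (down 1): focus=P path=1 depth=1 children=['Q'] left=['S'] right=[] parent=J
Step 4 (left): focus=S path=0 depth=1 children=['W'] left=[] right=['P'] parent=J
Step 5 (down 0): focus=W path=0/0 depth=2 children=['F', 'O', 'K'] left=[] right=[] parent=S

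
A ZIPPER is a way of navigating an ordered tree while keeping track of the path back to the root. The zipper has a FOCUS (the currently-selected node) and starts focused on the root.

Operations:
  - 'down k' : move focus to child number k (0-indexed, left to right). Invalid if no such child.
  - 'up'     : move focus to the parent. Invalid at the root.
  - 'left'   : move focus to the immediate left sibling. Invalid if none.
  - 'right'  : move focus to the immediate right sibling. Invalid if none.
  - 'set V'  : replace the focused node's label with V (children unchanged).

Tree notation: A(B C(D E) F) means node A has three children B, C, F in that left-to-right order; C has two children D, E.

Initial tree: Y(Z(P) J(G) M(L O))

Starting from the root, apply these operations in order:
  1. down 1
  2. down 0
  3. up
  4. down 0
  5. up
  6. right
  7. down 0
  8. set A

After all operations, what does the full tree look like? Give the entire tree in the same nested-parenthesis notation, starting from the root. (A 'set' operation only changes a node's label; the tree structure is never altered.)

Answer: Y(Z(P) J(G) M(A O))

Derivation:
Step 1 (down 1): focus=J path=1 depth=1 children=['G'] left=['Z'] right=['M'] parent=Y
Step 2 (down 0): focus=G path=1/0 depth=2 children=[] left=[] right=[] parent=J
Step 3 (up): focus=J path=1 depth=1 children=['G'] left=['Z'] right=['M'] parent=Y
Step 4 (down 0): focus=G path=1/0 depth=2 children=[] left=[] right=[] parent=J
Step 5 (up): focus=J path=1 depth=1 children=['G'] left=['Z'] right=['M'] parent=Y
Step 6 (right): focus=M path=2 depth=1 children=['L', 'O'] left=['Z', 'J'] right=[] parent=Y
Step 7 (down 0): focus=L path=2/0 depth=2 children=[] left=[] right=['O'] parent=M
Step 8 (set A): focus=A path=2/0 depth=2 children=[] left=[] right=['O'] parent=M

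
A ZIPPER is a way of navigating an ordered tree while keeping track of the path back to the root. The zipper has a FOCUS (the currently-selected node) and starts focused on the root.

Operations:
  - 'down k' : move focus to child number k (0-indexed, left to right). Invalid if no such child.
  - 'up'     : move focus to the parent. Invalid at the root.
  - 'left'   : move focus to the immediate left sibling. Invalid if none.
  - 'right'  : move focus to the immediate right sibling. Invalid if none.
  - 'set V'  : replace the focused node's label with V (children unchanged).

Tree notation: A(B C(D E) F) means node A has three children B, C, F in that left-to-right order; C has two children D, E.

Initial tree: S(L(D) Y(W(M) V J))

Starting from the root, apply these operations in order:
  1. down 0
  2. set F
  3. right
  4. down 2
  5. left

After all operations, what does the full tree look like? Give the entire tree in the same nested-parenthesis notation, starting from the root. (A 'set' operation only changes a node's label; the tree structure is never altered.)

Answer: S(F(D) Y(W(M) V J))

Derivation:
Step 1 (down 0): focus=L path=0 depth=1 children=['D'] left=[] right=['Y'] parent=S
Step 2 (set F): focus=F path=0 depth=1 children=['D'] left=[] right=['Y'] parent=S
Step 3 (right): focus=Y path=1 depth=1 children=['W', 'V', 'J'] left=['F'] right=[] parent=S
Step 4 (down 2): focus=J path=1/2 depth=2 children=[] left=['W', 'V'] right=[] parent=Y
Step 5 (left): focus=V path=1/1 depth=2 children=[] left=['W'] right=['J'] parent=Y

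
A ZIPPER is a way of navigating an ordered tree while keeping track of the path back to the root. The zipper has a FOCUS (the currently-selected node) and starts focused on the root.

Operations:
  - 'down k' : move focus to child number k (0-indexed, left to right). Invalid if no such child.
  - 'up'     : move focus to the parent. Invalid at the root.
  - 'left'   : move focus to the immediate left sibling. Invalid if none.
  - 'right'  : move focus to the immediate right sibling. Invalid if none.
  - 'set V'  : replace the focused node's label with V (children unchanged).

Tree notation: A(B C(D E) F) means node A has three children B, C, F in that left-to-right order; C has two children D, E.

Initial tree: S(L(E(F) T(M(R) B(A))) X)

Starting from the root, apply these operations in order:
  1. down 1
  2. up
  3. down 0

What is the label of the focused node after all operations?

Answer: L

Derivation:
Step 1 (down 1): focus=X path=1 depth=1 children=[] left=['L'] right=[] parent=S
Step 2 (up): focus=S path=root depth=0 children=['L', 'X'] (at root)
Step 3 (down 0): focus=L path=0 depth=1 children=['E', 'T'] left=[] right=['X'] parent=S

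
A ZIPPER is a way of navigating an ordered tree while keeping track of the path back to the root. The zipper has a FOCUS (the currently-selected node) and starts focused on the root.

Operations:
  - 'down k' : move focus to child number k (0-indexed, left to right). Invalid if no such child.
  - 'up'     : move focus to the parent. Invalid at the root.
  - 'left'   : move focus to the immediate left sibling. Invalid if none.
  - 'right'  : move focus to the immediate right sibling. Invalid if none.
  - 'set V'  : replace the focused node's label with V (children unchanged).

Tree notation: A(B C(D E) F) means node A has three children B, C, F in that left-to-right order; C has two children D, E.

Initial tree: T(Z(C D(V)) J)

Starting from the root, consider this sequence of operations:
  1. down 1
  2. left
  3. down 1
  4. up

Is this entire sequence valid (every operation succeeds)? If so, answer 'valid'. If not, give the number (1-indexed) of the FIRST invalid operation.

Answer: valid

Derivation:
Step 1 (down 1): focus=J path=1 depth=1 children=[] left=['Z'] right=[] parent=T
Step 2 (left): focus=Z path=0 depth=1 children=['C', 'D'] left=[] right=['J'] parent=T
Step 3 (down 1): focus=D path=0/1 depth=2 children=['V'] left=['C'] right=[] parent=Z
Step 4 (up): focus=Z path=0 depth=1 children=['C', 'D'] left=[] right=['J'] parent=T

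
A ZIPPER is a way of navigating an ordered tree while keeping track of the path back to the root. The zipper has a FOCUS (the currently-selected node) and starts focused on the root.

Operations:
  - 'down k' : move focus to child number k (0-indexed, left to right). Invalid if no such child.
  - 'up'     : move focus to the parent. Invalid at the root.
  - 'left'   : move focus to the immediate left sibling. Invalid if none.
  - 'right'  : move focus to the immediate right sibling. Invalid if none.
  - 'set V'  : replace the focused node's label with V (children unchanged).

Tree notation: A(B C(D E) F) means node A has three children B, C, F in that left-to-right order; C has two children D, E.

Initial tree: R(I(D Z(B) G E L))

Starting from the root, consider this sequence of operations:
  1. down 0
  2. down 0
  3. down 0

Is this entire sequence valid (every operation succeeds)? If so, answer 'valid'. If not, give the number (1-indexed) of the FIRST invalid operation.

Answer: 3

Derivation:
Step 1 (down 0): focus=I path=0 depth=1 children=['D', 'Z', 'G', 'E', 'L'] left=[] right=[] parent=R
Step 2 (down 0): focus=D path=0/0 depth=2 children=[] left=[] right=['Z', 'G', 'E', 'L'] parent=I
Step 3 (down 0): INVALID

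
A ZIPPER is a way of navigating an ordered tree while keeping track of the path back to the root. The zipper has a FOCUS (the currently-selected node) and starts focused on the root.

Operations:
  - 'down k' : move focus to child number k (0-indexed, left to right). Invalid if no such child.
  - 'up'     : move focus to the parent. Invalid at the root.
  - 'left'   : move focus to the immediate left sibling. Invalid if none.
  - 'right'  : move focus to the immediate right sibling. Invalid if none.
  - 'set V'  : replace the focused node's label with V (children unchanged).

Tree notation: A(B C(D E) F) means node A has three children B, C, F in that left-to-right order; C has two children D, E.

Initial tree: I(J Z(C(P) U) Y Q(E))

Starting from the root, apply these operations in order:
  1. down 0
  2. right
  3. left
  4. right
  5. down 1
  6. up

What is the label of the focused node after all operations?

Step 1 (down 0): focus=J path=0 depth=1 children=[] left=[] right=['Z', 'Y', 'Q'] parent=I
Step 2 (right): focus=Z path=1 depth=1 children=['C', 'U'] left=['J'] right=['Y', 'Q'] parent=I
Step 3 (left): focus=J path=0 depth=1 children=[] left=[] right=['Z', 'Y', 'Q'] parent=I
Step 4 (right): focus=Z path=1 depth=1 children=['C', 'U'] left=['J'] right=['Y', 'Q'] parent=I
Step 5 (down 1): focus=U path=1/1 depth=2 children=[] left=['C'] right=[] parent=Z
Step 6 (up): focus=Z path=1 depth=1 children=['C', 'U'] left=['J'] right=['Y', 'Q'] parent=I

Answer: Z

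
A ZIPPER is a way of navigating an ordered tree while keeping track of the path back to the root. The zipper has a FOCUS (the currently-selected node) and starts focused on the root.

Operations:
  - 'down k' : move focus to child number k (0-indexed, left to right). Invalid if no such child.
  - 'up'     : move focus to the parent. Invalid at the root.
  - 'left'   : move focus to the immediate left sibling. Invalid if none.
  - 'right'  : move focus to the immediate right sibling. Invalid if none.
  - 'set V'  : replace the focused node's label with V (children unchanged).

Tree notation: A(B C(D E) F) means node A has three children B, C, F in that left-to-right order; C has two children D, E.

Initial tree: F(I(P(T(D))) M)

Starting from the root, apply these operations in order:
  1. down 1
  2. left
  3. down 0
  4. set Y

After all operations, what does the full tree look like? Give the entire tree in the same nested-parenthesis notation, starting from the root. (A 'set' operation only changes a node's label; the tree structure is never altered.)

Answer: F(I(Y(T(D))) M)

Derivation:
Step 1 (down 1): focus=M path=1 depth=1 children=[] left=['I'] right=[] parent=F
Step 2 (left): focus=I path=0 depth=1 children=['P'] left=[] right=['M'] parent=F
Step 3 (down 0): focus=P path=0/0 depth=2 children=['T'] left=[] right=[] parent=I
Step 4 (set Y): focus=Y path=0/0 depth=2 children=['T'] left=[] right=[] parent=I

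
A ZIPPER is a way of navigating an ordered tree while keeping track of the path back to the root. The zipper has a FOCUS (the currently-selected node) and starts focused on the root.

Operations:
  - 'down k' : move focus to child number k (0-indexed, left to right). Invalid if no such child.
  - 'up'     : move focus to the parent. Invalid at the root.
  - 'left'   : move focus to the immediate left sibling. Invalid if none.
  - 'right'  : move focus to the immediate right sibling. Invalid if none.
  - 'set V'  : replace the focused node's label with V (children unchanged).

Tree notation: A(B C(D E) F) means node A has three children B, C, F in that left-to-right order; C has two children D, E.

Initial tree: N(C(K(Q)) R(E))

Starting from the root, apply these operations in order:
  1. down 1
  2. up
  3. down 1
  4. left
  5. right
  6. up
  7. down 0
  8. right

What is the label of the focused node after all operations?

Answer: R

Derivation:
Step 1 (down 1): focus=R path=1 depth=1 children=['E'] left=['C'] right=[] parent=N
Step 2 (up): focus=N path=root depth=0 children=['C', 'R'] (at root)
Step 3 (down 1): focus=R path=1 depth=1 children=['E'] left=['C'] right=[] parent=N
Step 4 (left): focus=C path=0 depth=1 children=['K'] left=[] right=['R'] parent=N
Step 5 (right): focus=R path=1 depth=1 children=['E'] left=['C'] right=[] parent=N
Step 6 (up): focus=N path=root depth=0 children=['C', 'R'] (at root)
Step 7 (down 0): focus=C path=0 depth=1 children=['K'] left=[] right=['R'] parent=N
Step 8 (right): focus=R path=1 depth=1 children=['E'] left=['C'] right=[] parent=N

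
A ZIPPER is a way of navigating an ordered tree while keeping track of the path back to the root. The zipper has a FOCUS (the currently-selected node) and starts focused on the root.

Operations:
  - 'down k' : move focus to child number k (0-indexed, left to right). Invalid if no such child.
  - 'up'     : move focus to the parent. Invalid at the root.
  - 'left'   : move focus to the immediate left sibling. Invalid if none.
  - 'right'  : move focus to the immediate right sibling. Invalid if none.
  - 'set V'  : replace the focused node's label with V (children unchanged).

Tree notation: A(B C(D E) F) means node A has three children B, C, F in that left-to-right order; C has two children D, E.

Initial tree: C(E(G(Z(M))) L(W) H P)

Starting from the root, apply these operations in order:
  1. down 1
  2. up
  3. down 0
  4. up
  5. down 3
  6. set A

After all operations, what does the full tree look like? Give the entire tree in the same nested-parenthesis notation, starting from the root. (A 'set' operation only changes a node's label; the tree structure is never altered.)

Step 1 (down 1): focus=L path=1 depth=1 children=['W'] left=['E'] right=['H', 'P'] parent=C
Step 2 (up): focus=C path=root depth=0 children=['E', 'L', 'H', 'P'] (at root)
Step 3 (down 0): focus=E path=0 depth=1 children=['G'] left=[] right=['L', 'H', 'P'] parent=C
Step 4 (up): focus=C path=root depth=0 children=['E', 'L', 'H', 'P'] (at root)
Step 5 (down 3): focus=P path=3 depth=1 children=[] left=['E', 'L', 'H'] right=[] parent=C
Step 6 (set A): focus=A path=3 depth=1 children=[] left=['E', 'L', 'H'] right=[] parent=C

Answer: C(E(G(Z(M))) L(W) H A)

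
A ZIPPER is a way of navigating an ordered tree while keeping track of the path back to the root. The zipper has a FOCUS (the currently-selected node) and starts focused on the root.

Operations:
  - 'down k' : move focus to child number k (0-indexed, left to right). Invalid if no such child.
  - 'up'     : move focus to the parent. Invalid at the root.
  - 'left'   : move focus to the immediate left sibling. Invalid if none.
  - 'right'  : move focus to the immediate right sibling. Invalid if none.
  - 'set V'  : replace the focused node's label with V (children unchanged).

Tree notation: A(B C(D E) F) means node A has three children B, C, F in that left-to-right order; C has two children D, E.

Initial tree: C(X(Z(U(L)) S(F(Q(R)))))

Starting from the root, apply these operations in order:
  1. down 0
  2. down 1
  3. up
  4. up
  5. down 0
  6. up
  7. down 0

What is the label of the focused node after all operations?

Step 1 (down 0): focus=X path=0 depth=1 children=['Z', 'S'] left=[] right=[] parent=C
Step 2 (down 1): focus=S path=0/1 depth=2 children=['F'] left=['Z'] right=[] parent=X
Step 3 (up): focus=X path=0 depth=1 children=['Z', 'S'] left=[] right=[] parent=C
Step 4 (up): focus=C path=root depth=0 children=['X'] (at root)
Step 5 (down 0): focus=X path=0 depth=1 children=['Z', 'S'] left=[] right=[] parent=C
Step 6 (up): focus=C path=root depth=0 children=['X'] (at root)
Step 7 (down 0): focus=X path=0 depth=1 children=['Z', 'S'] left=[] right=[] parent=C

Answer: X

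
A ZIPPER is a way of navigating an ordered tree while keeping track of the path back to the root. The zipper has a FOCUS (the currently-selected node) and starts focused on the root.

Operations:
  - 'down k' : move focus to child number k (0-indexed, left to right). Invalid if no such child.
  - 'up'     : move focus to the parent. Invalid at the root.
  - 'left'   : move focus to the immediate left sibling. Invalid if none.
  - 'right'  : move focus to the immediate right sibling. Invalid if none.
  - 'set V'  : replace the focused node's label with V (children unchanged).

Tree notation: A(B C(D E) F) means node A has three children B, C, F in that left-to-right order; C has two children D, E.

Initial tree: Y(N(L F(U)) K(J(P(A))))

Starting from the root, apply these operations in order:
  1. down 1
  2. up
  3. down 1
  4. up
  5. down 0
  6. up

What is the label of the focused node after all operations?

Answer: Y

Derivation:
Step 1 (down 1): focus=K path=1 depth=1 children=['J'] left=['N'] right=[] parent=Y
Step 2 (up): focus=Y path=root depth=0 children=['N', 'K'] (at root)
Step 3 (down 1): focus=K path=1 depth=1 children=['J'] left=['N'] right=[] parent=Y
Step 4 (up): focus=Y path=root depth=0 children=['N', 'K'] (at root)
Step 5 (down 0): focus=N path=0 depth=1 children=['L', 'F'] left=[] right=['K'] parent=Y
Step 6 (up): focus=Y path=root depth=0 children=['N', 'K'] (at root)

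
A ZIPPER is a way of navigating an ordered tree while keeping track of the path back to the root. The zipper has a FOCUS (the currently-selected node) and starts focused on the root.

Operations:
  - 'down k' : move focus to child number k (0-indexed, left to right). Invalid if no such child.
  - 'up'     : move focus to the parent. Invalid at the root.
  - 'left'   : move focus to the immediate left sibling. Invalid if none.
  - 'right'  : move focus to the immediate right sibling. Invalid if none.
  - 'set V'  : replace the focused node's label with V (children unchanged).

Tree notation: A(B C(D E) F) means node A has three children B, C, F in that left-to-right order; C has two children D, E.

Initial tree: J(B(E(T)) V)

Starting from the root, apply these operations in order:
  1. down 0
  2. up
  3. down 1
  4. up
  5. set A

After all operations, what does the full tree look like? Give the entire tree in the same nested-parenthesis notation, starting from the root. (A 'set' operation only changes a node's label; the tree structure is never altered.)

Step 1 (down 0): focus=B path=0 depth=1 children=['E'] left=[] right=['V'] parent=J
Step 2 (up): focus=J path=root depth=0 children=['B', 'V'] (at root)
Step 3 (down 1): focus=V path=1 depth=1 children=[] left=['B'] right=[] parent=J
Step 4 (up): focus=J path=root depth=0 children=['B', 'V'] (at root)
Step 5 (set A): focus=A path=root depth=0 children=['B', 'V'] (at root)

Answer: A(B(E(T)) V)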